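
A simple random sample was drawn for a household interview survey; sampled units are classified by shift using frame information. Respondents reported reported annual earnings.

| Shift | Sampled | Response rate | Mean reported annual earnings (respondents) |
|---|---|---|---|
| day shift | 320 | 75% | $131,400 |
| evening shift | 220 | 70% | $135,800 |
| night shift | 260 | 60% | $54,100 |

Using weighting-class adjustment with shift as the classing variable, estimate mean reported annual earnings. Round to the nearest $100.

$107,500

Weighting each respondent by the inverse class response rate inflates each class back to its sampled size, so the class weight is n_sampled:
  day shift: 320 × 131,400 = 42,048,000
  evening shift: 220 × 135,800 = 29,876,000
  night shift: 260 × 54,100 = 14,066,000
Adjusted estimate = 85,990,000 / 800 = 107488 → $107,500.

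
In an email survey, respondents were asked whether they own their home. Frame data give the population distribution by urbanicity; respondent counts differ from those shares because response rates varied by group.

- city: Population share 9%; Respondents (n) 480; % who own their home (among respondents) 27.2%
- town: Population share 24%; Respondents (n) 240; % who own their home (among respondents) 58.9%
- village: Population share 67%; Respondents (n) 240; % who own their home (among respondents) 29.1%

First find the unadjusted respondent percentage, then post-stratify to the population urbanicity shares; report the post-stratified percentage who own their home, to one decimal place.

Unadjusted (pooled respondent) estimate weights by respondent counts:
  (480/960)×27.2 + (240/960)×58.9 + (240/960)×29.1 = 35.6%
Post-stratified estimate weights by population shares:
  0.09×27.2 + 0.24×58.9 + 0.67×29.1 = 36.081%

36.1%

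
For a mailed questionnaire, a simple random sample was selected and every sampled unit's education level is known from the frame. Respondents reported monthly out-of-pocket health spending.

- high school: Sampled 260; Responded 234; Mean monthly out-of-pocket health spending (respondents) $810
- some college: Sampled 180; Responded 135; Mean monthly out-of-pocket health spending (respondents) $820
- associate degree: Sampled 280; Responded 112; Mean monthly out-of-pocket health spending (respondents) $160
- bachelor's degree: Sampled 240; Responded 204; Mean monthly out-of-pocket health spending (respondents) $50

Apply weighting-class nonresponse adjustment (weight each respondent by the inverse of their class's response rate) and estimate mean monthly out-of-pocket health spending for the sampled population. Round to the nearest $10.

$430

Class response rates: high school 234/260 = 90%, some college 135/180 = 75%, associate degree 112/280 = 40%, bachelor's degree 204/240 = 85%.
Each respondent's weight = sampled/responded in their class; summing within a class gives n_sampled, so:
  high school: 260 × 810 = 210,600
  some college: 180 × 820 = 147,600
  associate degree: 280 × 160 = 44,800
  bachelor's degree: 240 × 50 = 12,000
Adjusted estimate = 415,000 / 960 = 432.292 → $430.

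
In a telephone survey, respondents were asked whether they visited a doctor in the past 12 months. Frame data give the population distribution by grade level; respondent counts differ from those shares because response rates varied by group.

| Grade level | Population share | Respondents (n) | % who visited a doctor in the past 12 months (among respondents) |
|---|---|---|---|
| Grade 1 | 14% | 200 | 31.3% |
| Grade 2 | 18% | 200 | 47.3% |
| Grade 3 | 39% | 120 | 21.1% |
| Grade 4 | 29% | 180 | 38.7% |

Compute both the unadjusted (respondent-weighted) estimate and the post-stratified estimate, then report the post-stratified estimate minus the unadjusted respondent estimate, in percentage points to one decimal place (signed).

Unadjusted (pooled respondent) estimate weights by respondent counts:
  (200/700)×31.3 + (200/700)×47.3 + (120/700)×21.1 + (180/700)×38.7 = 36.0257%
Post-stratifying to population shares instead:
  0.14×31.3 + 0.18×47.3 + 0.39×21.1 + 0.29×38.7 = 32.348%
Difference = 32.348 − 36.0257 = -3.6777 pp.

-3.7 percentage points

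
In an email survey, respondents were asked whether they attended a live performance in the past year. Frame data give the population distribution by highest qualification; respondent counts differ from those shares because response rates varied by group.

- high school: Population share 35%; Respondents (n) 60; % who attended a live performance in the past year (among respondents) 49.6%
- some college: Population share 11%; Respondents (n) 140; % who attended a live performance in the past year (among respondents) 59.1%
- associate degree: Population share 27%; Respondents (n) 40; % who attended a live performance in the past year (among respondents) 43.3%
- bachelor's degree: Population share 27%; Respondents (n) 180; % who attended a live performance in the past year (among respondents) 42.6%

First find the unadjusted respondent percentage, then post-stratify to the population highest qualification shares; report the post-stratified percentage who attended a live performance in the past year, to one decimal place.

47.1%

Unadjusted (pooled respondent) estimate weights by respondent counts:
  (60/420)×49.6 + (140/420)×59.1 + (40/420)×43.3 + (180/420)×42.6 = 49.1667%
Post-stratifying to population shares instead:
  0.35×49.6 + 0.11×59.1 + 0.27×43.3 + 0.27×42.6 = 47.054%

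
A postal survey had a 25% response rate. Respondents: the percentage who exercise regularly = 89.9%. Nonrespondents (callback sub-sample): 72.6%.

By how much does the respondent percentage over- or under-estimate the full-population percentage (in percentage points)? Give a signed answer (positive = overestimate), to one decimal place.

+13.0 percentage points

Nonresponse fraction = 1 − 0.25 = 0.75.
Bias = (nonresponse fraction) × (respondent percentage − nonrespondent percentage)
     = 0.75 × (89.9 − 72.6) = 0.75 × 17.3 = 12.975.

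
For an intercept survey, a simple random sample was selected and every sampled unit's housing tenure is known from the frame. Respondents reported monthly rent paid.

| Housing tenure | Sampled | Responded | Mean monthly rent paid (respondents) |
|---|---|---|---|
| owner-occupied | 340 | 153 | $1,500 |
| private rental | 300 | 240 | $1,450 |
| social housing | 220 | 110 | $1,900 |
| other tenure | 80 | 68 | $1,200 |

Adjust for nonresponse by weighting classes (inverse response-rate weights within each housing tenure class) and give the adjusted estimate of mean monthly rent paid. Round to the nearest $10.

$1,550

Class response rates: owner-occupied 153/340 = 45%, private rental 240/300 = 80%, social housing 110/220 = 50%, other tenure 68/80 = 85%.
Each respondent's weight = sampled/responded in their class; summing within a class gives n_sampled, so:
  owner-occupied: 340 × 1500 = 510,000
  private rental: 300 × 1450 = 435,000
  social housing: 220 × 1900 = 418,000
  other tenure: 80 × 1200 = 96,000
Adjusted estimate = 1,459,000 / 940 = 1552.13 → $1,550.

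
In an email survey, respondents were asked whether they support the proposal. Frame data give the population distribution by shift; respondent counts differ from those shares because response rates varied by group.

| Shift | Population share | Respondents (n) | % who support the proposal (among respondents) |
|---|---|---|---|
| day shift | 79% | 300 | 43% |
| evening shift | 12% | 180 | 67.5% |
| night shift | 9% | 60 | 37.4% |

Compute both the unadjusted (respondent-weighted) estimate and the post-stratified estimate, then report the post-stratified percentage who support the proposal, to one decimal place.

45.4%

Naive respondent-only estimate (weights = respondent counts):
  (300/540)×43 + (180/540)×67.5 + (60/540)×37.4 = 50.5444%
Reweighting by population shift shares:
  0.79×43 + 0.12×67.5 + 0.09×37.4 = 45.436%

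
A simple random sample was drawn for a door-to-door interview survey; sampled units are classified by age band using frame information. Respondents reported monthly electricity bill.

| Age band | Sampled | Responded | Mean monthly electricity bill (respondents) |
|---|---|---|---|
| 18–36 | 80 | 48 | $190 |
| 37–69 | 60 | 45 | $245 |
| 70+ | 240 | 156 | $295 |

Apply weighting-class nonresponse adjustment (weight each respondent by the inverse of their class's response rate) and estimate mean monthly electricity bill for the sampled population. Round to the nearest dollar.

$265

Response rates by class: 18–36 48/80 = 60%, 37–69 45/60 = 75%, 70+ 156/240 = 65%.
With weight = n_sampled/n_responded per class, the weighted class total is n_sampled:
  18–36: 80 × 190 = 15,200
  37–69: 60 × 245 = 14,700
  70+: 240 × 295 = 70,800
Adjusted estimate = 100,700 / 380 = 265 → $265.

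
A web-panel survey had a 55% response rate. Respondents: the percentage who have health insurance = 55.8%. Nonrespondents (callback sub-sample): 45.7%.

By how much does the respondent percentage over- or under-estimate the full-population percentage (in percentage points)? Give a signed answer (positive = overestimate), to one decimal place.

Nonresponse fraction = 1 − 0.55 = 0.45.
Bias = (nonresponse fraction) × (respondent percentage − nonrespondent percentage)
     = 0.45 × (55.8 − 45.7) = 0.45 × 10.1 = 4.545.

+4.5 percentage points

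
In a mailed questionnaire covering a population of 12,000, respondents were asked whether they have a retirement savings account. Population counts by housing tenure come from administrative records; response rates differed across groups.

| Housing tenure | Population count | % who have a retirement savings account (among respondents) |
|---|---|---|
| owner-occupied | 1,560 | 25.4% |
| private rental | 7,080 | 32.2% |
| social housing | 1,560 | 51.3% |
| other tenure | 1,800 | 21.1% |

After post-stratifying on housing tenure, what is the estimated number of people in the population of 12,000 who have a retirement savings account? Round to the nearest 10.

Apply each group's respondent rate to its population count:
  owner-occupied: 1,560 × 25.4% = 396.24
  private rental: 7,080 × 32.2% = 2279.76
  social housing: 1,560 × 51.3% = 800.28
  other tenure: 1,800 × 21.1% = 379.8
Estimated total = 3856.08 → 3,860.

3,860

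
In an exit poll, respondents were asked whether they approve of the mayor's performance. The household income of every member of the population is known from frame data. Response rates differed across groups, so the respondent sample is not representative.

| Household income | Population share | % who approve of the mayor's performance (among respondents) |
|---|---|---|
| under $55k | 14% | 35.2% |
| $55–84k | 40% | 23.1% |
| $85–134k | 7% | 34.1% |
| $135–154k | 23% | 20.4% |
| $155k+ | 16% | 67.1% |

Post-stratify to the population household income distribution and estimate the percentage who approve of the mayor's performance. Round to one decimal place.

32.0%

Each cell contributes population-share × respondent value:
  under $55k: 0.14 × 35.2 = 4.928
  $55–84k: 0.4 × 23.1 = 9.24
  $85–134k: 0.07 × 34.1 = 2.387
  $135–154k: 0.23 × 20.4 = 4.692
  $155k+: 0.16 × 67.1 = 10.736
Post-stratified estimate = 31.983 → 32.0%.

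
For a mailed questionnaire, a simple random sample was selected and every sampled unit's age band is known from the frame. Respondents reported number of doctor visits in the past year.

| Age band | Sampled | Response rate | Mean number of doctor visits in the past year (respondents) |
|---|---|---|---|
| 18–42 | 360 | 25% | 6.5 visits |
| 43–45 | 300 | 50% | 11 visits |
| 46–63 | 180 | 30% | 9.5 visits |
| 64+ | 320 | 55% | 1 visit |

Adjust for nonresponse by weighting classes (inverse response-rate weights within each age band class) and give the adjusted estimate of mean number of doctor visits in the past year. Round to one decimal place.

6.6

Each respondent's weight = sampled/responded in their class; summing within a class gives n_sampled, so:
  18–42: 360 × 6.5 = 2340
  43–45: 300 × 11 = 3300
  46–63: 180 × 9.5 = 1710
  64+: 320 × 1 = 320
Adjusted estimate = 7670 / 1,160 = 6.61207 → 6.6.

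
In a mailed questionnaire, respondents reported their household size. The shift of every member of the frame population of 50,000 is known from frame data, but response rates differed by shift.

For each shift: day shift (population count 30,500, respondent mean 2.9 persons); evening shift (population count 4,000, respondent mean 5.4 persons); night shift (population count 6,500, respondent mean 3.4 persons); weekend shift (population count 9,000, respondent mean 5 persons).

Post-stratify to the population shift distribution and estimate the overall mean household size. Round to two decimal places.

Weight each group's respondent value by its population share:
  day shift: (30,500/50,000) × 2.9 = 1.769
  evening shift: (4,000/50,000) × 5.4 = 0.432
  night shift: (6,500/50,000) × 3.4 = 0.442
  weekend shift: (9,000/50,000) × 5 = 0.9
Post-stratified estimate = 3.543 → 3.54.

3.54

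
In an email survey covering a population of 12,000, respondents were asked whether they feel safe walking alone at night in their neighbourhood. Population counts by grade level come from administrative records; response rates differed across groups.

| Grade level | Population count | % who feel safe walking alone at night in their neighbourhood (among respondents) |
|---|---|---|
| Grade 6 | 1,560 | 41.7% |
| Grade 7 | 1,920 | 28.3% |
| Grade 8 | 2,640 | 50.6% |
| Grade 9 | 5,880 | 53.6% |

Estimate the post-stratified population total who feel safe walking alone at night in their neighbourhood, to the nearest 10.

5,680

Estimated count per cell = population count × respondent percentage:
  Grade 6: 1,560 × 41.7% = 650.52
  Grade 7: 1,920 × 28.3% = 543.36
  Grade 8: 2,640 × 50.6% = 1335.84
  Grade 9: 5,880 × 53.6% = 3151.68
Estimated total = 5681.4 → 5,680.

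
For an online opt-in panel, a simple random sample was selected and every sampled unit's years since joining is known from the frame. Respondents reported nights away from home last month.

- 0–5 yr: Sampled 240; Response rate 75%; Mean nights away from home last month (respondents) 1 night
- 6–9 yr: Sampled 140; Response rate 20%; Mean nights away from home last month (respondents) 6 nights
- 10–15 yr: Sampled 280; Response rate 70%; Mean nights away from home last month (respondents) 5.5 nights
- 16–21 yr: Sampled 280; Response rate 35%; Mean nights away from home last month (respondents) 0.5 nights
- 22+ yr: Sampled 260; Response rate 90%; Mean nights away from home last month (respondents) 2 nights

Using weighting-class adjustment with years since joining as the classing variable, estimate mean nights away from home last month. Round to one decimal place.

With weight = n_sampled/n_responded per class, the weighted class total is n_sampled:
  0–5 yr: 240 × 1 = 240
  6–9 yr: 140 × 6 = 840
  10–15 yr: 280 × 5.5 = 1540
  16–21 yr: 280 × 0.5 = 140
  22+ yr: 260 × 2 = 520
Adjusted estimate = 3280 / 1,200 = 2.73333 → 2.7.

2.7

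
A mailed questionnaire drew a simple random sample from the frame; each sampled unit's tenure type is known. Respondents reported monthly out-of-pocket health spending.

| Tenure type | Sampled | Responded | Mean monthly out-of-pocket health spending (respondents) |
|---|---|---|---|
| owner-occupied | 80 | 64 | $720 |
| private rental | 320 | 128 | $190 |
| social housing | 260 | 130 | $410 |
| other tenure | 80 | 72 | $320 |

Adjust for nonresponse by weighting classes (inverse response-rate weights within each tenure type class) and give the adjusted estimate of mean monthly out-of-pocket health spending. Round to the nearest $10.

$340

Class response rates: owner-occupied 64/80 = 80%, private rental 128/320 = 40%, social housing 130/260 = 50%, other tenure 72/80 = 90%.
Each respondent's weight = sampled/responded in their class; summing within a class gives n_sampled, so:
  owner-occupied: 80 × 720 = 57,600
  private rental: 320 × 190 = 60,800
  social housing: 260 × 410 = 106,600
  other tenure: 80 × 320 = 25,600
Adjusted estimate = 250,600 / 740 = 338.649 → $340.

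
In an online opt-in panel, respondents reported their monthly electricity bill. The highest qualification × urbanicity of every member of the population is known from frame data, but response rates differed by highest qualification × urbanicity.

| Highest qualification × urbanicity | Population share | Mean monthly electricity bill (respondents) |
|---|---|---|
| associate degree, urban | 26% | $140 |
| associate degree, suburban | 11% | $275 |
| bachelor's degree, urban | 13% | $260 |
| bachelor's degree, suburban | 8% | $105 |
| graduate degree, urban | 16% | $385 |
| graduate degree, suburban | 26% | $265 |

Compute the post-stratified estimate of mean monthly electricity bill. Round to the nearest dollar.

Weight each group's respondent value by its population share:
  associate degree, urban: 0.26 × 140 = 36.4
  associate degree, suburban: 0.11 × 275 = 30.25
  bachelor's degree, urban: 0.13 × 260 = 33.8
  bachelor's degree, suburban: 0.08 × 105 = 8.4
  graduate degree, urban: 0.16 × 385 = 61.6
  graduate degree, suburban: 0.26 × 265 = 68.9
Post-stratified estimate = 239.35 → $239.

$239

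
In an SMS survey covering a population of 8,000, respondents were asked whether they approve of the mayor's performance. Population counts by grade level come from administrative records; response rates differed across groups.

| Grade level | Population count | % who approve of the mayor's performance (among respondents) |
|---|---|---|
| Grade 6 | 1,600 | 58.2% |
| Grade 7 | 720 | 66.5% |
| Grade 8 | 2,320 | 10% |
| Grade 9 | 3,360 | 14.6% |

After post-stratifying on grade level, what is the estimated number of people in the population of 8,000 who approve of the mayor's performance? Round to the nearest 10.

2,130

Estimated count per cell = population count × respondent percentage:
  Grade 6: 1,600 × 58.2% = 931.2
  Grade 7: 720 × 66.5% = 478.8
  Grade 8: 2,320 × 10% = 232
  Grade 9: 3,360 × 14.6% = 490.56
Estimated total = 2132.56 → 2,130.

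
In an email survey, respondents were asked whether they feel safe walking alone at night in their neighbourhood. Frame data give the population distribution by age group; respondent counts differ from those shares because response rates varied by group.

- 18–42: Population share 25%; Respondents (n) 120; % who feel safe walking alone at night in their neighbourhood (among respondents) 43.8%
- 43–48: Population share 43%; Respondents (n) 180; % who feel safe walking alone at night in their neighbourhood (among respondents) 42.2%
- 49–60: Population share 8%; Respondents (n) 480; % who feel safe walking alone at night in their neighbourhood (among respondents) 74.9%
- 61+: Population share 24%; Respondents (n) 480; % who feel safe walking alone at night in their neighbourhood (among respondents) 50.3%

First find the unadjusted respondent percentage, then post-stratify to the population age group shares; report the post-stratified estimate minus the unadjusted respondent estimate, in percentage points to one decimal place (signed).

-10.7 percentage points

Unadjusted (pooled respondent) estimate weights by respondent counts:
  (120/1260)×43.8 + (180/1260)×42.2 + (480/1260)×74.9 + (480/1260)×50.3 = 57.8952%
Reweighting by population age group shares:
  0.25×43.8 + 0.43×42.2 + 0.08×74.9 + 0.24×50.3 = 47.16%
Difference = 47.16 − 57.8952 = -10.7352 pp.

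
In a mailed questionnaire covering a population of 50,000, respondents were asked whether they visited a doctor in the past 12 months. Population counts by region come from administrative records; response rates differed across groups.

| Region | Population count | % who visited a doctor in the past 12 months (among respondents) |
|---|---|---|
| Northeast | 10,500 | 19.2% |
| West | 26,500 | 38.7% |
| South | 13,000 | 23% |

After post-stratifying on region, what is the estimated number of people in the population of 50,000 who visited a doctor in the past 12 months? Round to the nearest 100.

Each cell contributes its population count × the respondent rate:
  Northeast: 10,500 × 19.2% = 2016
  West: 26,500 × 38.7% = 10255.5
  South: 13,000 × 23% = 2990
Estimated total = 15261.5 → 15,300.

15,300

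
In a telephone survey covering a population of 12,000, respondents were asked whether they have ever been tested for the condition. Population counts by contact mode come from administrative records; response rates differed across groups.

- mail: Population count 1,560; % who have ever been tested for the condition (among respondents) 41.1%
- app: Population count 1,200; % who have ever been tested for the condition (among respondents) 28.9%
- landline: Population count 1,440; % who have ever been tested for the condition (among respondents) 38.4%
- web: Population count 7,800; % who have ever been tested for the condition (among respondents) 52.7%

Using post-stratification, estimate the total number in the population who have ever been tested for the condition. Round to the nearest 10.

5,650

Apply each group's respondent rate to its population count:
  mail: 1,560 × 41.1% = 641.16
  app: 1,200 × 28.9% = 346.8
  landline: 1,440 × 38.4% = 552.96
  web: 7,800 × 52.7% = 4110.6
Estimated total = 5651.52 → 5,650.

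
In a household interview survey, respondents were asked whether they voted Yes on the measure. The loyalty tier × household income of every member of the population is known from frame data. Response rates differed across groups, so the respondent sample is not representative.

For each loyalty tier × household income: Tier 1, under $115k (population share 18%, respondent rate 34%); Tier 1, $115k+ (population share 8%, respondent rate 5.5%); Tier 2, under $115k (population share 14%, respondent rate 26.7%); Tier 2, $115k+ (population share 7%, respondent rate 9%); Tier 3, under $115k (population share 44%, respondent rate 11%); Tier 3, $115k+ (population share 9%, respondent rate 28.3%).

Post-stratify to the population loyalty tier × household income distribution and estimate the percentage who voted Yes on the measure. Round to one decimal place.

Weight each group's respondent value by its population share:
  Tier 1, under $115k: 0.18 × 34 = 6.12
  Tier 1, $115k+: 0.08 × 5.5 = 0.44
  Tier 2, under $115k: 0.14 × 26.7 = 3.738
  Tier 2, $115k+: 0.07 × 9 = 0.63
  Tier 3, under $115k: 0.44 × 11 = 4.84
  Tier 3, $115k+: 0.09 × 28.3 = 2.547
Post-stratified estimate = 18.315 → 18.3%.

18.3%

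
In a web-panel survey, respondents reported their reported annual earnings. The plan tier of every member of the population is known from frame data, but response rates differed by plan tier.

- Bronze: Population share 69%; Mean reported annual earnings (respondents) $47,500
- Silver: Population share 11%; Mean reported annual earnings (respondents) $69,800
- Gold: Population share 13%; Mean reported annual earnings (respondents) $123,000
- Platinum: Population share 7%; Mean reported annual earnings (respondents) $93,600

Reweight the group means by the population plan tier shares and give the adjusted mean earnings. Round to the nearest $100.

$63,000

Reweight to the known plan tier distribution:
  Bronze: 0.69 × 47,500 = 32,775
  Silver: 0.11 × 69,800 = 7678
  Gold: 0.13 × 123,000 = 15,990
  Platinum: 0.07 × 93,600 = 6552
Post-stratified estimate = 62,995 → $63,000.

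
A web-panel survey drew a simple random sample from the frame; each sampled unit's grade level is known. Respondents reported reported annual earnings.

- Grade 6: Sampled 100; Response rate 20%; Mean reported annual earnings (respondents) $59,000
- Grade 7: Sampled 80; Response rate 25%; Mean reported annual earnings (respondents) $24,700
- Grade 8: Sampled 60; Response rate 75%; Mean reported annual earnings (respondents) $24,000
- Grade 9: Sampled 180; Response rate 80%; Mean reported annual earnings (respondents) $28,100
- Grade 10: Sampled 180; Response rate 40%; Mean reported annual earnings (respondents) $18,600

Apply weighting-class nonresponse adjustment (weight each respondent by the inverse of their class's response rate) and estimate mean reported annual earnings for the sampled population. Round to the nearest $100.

Each respondent's weight = sampled/responded in their class; summing within a class gives n_sampled, so:
  Grade 6: 100 × 59,000 = 5,900,000
  Grade 7: 80 × 24,700 = 1,976,000
  Grade 8: 60 × 24,000 = 1,440,000
  Grade 9: 180 × 28,100 = 5,058,000
  Grade 10: 180 × 18,600 = 3,348,000
Adjusted estimate = 17,722,000 / 600 = 29536.7 → $29,500.

$29,500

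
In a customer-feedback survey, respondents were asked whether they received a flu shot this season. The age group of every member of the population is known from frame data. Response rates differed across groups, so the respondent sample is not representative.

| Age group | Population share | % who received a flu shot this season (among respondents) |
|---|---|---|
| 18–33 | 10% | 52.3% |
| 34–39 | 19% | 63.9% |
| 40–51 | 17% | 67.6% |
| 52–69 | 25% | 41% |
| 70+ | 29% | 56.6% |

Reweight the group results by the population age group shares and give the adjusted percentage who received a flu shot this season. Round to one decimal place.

Each cell contributes population-share × respondent value:
  18–33: 0.1 × 52.3 = 5.23
  34–39: 0.19 × 63.9 = 12.141
  40–51: 0.17 × 67.6 = 11.492
  52–69: 0.25 × 41 = 10.25
  70+: 0.29 × 56.6 = 16.414
Post-stratified estimate = 55.527 → 55.5%.

55.5%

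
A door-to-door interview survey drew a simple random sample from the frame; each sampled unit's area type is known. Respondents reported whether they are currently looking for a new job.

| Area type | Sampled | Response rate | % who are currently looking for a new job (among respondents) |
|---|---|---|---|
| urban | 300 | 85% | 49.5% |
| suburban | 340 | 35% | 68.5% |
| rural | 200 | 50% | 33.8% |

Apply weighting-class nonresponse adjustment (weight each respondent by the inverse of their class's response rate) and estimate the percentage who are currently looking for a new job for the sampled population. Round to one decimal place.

Each respondent's weight = sampled/responded in their class; summing within a class gives n_sampled, so:
  urban: 300 × 49.5 = 14,850
  suburban: 340 × 68.5 = 23,290
  rural: 200 × 33.8 = 6760
Adjusted estimate = 44,900 / 840 = 53.4524 → 53.5%.

53.5%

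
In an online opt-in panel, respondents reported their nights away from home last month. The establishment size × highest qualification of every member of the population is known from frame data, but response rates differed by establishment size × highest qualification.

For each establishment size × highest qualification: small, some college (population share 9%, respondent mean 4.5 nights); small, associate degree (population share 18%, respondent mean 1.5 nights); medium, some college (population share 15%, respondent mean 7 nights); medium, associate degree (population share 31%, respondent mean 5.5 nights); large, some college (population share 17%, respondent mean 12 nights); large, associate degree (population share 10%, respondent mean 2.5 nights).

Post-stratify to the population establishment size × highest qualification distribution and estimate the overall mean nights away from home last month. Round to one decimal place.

5.7

Reweight to the known establishment size × highest qualification distribution:
  small, some college: 0.09 × 4.5 = 0.405
  small, associate degree: 0.18 × 1.5 = 0.27
  medium, some college: 0.15 × 7 = 1.05
  medium, associate degree: 0.31 × 5.5 = 1.705
  large, some college: 0.17 × 12 = 2.04
  large, associate degree: 0.1 × 2.5 = 0.25
Post-stratified estimate = 5.72 → 5.7.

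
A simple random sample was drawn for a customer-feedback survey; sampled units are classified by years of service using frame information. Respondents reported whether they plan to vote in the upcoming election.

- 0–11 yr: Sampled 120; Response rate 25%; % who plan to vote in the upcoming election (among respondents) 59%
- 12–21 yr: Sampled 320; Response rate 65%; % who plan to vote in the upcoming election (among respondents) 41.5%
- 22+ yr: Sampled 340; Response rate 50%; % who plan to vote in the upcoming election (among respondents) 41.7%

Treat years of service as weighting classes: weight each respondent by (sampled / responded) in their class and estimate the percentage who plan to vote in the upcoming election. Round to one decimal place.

44.3%

With weight = n_sampled/n_responded per class, the weighted class total is n_sampled:
  0–11 yr: 120 × 59 = 7080
  12–21 yr: 320 × 41.5 = 13,280
  22+ yr: 340 × 41.7 = 14178
Adjusted estimate = 34,538 / 780 = 44.2795 → 44.3%.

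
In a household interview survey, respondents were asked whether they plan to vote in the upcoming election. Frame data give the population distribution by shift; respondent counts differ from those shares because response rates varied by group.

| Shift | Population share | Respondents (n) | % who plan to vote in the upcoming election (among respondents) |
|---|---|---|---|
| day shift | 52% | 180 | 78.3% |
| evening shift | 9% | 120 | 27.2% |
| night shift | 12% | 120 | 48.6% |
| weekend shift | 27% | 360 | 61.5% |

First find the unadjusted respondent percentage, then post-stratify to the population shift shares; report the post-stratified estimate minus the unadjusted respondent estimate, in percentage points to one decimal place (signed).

Naive respondent-only estimate (weights = respondent counts):
  (180/780)×78.3 + (120/780)×27.2 + (120/780)×48.6 + (360/780)×61.5 = 58.1154%
Post-stratifying to population shares instead:
  0.52×78.3 + 0.09×27.2 + 0.12×48.6 + 0.27×61.5 = 65.601%
Difference = 65.601 − 58.1154 = 7.4856 pp.

+7.5 percentage points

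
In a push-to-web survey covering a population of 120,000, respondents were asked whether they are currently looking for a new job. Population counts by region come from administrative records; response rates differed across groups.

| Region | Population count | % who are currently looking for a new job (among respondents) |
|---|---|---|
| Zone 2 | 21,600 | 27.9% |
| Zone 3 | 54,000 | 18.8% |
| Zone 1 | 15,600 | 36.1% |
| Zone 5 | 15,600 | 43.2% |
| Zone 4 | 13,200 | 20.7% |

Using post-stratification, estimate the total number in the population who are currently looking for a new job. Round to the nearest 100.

Each cell contributes its population count × the respondent rate:
  Zone 2: 21,600 × 27.9% = 6026.4
  Zone 3: 54,000 × 18.8% = 10,152
  Zone 1: 15,600 × 36.1% = 5631.6
  Zone 5: 15,600 × 43.2% = 6739.2
  Zone 4: 13,200 × 20.7% = 2732.4
Estimated total = 31281.6 → 31,300.

31,300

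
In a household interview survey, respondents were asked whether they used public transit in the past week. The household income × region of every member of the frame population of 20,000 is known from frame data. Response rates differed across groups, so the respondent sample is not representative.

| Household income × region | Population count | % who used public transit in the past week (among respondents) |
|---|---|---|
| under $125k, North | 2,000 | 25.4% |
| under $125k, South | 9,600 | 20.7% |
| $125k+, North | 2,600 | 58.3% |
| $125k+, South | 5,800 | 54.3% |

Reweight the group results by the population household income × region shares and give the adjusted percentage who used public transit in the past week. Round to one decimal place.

Post-stratification weights by population share, not respondent share:
  under $125k, North: (2,000/20,000) × 25.4 = 2.54
  under $125k, South: (9,600/20,000) × 20.7 = 9.936
  $125k+, North: (2,600/20,000) × 58.3 = 7.579
  $125k+, South: (5,800/20,000) × 54.3 = 15.747
Post-stratified estimate = 35.802 → 35.8%.

35.8%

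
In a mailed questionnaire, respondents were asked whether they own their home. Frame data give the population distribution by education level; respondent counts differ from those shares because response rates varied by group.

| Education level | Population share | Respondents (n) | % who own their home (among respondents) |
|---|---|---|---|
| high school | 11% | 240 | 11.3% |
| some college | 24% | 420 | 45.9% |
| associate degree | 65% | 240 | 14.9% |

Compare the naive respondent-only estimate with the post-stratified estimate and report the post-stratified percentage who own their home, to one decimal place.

Unadjusted (pooled respondent) estimate weights by respondent counts:
  (240/900)×11.3 + (420/900)×45.9 + (240/900)×14.9 = 28.4067%
Post-stratifying to population shares instead:
  0.11×11.3 + 0.24×45.9 + 0.65×14.9 = 21.944%

21.9%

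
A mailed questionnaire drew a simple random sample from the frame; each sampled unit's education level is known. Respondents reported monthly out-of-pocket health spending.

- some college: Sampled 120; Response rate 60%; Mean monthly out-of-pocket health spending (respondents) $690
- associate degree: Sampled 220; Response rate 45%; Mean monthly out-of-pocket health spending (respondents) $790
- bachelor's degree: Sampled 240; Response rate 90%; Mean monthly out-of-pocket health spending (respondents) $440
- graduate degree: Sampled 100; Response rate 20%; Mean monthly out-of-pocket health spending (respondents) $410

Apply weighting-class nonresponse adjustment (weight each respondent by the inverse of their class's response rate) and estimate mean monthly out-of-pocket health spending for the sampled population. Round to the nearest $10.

Inverse-response-rate weighting restores each class to its sampled count, so class totals weight by n_sampled:
  some college: 120 × 690 = 82,800
  associate degree: 220 × 790 = 173,800
  bachelor's degree: 240 × 440 = 105,600
  graduate degree: 100 × 410 = 41,000
Adjusted estimate = 403,200 / 680 = 592.941 → $590.

$590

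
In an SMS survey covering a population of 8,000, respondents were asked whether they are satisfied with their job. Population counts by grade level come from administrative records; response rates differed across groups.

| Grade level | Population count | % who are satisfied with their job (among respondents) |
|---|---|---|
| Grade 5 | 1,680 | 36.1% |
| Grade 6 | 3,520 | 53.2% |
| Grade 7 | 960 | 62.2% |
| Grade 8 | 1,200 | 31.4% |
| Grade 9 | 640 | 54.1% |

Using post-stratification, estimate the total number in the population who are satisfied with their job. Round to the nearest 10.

Estimated count per cell = population count × respondent percentage:
  Grade 5: 1,680 × 36.1% = 606.48
  Grade 6: 3,520 × 53.2% = 1872.64
  Grade 7: 960 × 62.2% = 597.12
  Grade 8: 1,200 × 31.4% = 376.8
  Grade 9: 640 × 54.1% = 346.24
Estimated total = 3799.28 → 3,800.

3,800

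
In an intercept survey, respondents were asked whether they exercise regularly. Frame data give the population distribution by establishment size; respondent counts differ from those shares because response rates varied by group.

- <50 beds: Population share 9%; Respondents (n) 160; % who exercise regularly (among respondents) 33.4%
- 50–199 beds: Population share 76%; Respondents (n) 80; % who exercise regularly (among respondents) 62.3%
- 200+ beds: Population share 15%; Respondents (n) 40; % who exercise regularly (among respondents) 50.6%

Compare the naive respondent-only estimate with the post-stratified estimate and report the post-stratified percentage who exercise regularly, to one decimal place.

57.9%

Naive respondent-only estimate (weights = respondent counts):
  (160/280)×33.4 + (80/280)×62.3 + (40/280)×50.6 = 44.1143%
Reweighting by population establishment size shares:
  0.09×33.4 + 0.76×62.3 + 0.15×50.6 = 57.944%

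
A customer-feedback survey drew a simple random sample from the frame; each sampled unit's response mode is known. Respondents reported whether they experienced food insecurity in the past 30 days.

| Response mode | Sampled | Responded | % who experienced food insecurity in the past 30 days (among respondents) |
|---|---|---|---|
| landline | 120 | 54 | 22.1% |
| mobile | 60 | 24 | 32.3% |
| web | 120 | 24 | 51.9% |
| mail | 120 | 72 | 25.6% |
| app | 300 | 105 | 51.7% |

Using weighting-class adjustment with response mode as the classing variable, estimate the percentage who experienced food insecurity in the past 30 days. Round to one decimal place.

40.8%

Response rates by class: landline 54/120 = 45%, mobile 24/60 = 40%, web 24/120 = 20%, mail 72/120 = 60%, app 105/300 = 35%.
With weight = n_sampled/n_responded per class, the weighted class total is n_sampled:
  landline: 120 × 22.1 = 2652
  mobile: 60 × 32.3 = 1938
  web: 120 × 51.9 = 6228
  mail: 120 × 25.6 = 3072
  app: 300 × 51.7 = 15,510
Adjusted estimate = 29,400 / 720 = 40.8333 → 40.8%.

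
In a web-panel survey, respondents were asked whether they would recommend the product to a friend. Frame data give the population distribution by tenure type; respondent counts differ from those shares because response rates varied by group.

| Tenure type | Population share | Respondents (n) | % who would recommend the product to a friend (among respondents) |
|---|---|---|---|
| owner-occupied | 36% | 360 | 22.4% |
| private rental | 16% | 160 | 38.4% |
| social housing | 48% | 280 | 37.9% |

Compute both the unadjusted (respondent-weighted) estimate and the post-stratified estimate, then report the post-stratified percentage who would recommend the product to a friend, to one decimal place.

Without adjustment, the pooled respondent share is:
  (360/800)×22.4 + (160/800)×38.4 + (280/800)×37.9 = 31.025%
Post-stratified estimate weights by population shares:
  0.36×22.4 + 0.16×38.4 + 0.48×37.9 = 32.4%

32.4%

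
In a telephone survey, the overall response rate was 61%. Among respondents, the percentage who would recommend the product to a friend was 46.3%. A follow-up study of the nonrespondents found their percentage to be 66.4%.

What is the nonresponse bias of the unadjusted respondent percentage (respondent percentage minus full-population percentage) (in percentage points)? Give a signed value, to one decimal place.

Nonresponse fraction = 1 − 0.61 = 0.39.
Bias = (nonresponse fraction) × (respondent percentage − nonrespondent percentage)
     = 0.39 × (46.3 − 66.4) = 0.39 × -20.1 = -7.839.

-7.8 percentage points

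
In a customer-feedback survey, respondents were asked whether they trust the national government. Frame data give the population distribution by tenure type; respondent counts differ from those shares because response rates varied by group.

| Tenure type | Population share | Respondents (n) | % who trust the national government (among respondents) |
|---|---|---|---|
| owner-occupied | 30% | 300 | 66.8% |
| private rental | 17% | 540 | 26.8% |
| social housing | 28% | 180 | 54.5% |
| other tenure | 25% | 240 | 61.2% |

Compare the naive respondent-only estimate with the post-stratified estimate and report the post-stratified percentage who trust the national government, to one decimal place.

Without adjustment, the pooled respondent share is:
  (300/1260)×66.8 + (540/1260)×26.8 + (180/1260)×54.5 + (240/1260)×61.2 = 46.8333%
Post-stratifying to population shares instead:
  0.3×66.8 + 0.17×26.8 + 0.28×54.5 + 0.25×61.2 = 55.156%

55.2%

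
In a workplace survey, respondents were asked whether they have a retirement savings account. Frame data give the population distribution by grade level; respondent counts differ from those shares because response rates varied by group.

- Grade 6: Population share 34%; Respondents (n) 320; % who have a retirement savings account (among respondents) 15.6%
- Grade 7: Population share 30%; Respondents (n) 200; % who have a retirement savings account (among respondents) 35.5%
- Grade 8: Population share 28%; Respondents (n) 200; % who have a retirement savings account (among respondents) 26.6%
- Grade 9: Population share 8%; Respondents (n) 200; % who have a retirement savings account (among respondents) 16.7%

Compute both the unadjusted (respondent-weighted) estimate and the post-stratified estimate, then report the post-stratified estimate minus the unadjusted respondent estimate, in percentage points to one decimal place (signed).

+2.2 percentage points

Unadjusted (pooled respondent) estimate weights by respondent counts:
  (320/920)×15.6 + (200/920)×35.5 + (200/920)×26.6 + (200/920)×16.7 = 22.5565%
Post-stratifying to population shares instead:
  0.34×15.6 + 0.3×35.5 + 0.28×26.6 + 0.08×16.7 = 24.738%
Difference = 24.738 − 22.5565 = 2.1815 pp.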